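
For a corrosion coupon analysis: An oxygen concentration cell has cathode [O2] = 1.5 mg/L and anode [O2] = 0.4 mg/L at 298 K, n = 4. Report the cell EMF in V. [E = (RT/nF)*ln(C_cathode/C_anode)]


Apply the Nernst concentration-cell relation: E = (RT/nF)*ln(C_cathode/C_anode)
RT/nF = 8.314*298/(4*96485) = 0.00641958 V
ln(1.5/0.4) = 1.32176
E = 0.00641958 * 1.32176 = 0.00849 V

0.00849 V


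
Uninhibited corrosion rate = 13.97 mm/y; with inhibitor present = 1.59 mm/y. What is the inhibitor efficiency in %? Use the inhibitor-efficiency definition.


Apply the inhibitor-efficiency definition: IE = (CR_blank − CR_inh)/CR_blank × 100
IE = (13.97 − 1.59) / 13.97 × 100
IE = 12.38 / 13.97 × 100 = 88.6 %

88.6 %


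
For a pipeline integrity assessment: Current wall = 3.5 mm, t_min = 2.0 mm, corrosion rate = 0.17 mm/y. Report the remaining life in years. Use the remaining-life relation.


Apply the remaining-life relation: RL = (t_current − t_min) / CR
RL = (3.5 − 2.0) / 0.17 = 1.5 / 0.17 = 8.8 years

8.8 years


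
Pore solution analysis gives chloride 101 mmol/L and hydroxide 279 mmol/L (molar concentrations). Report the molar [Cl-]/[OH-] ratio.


Threshold parameter = [Cl-] / [OH-] (molar basis; both in mmol/L, so units cancel)
Ratio = 101 / 279 = 0.36

0.36


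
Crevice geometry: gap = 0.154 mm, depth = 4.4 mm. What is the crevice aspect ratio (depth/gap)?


Aspect ratio = depth / gap
Ratio = 4.4 / 0.154 = 28.6

28.6


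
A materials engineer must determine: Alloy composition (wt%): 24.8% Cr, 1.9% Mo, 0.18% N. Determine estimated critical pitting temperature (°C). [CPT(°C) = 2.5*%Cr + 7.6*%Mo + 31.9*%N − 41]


Apply the ASTM G48 empirical CPT estimate: CPT(°C) = 2.5*%Cr + 7.6*%Mo + 31.9*%N − 41
2.5*24.8 = 62; 7.6*1.9 = 14.44; 31.9*0.18 = 5.742
CPT = 62 + 14.44 + 5.742 − 41 = 41.182 °C
Rounded to 0.1 °C: CPT ≈ 41.2 °C

41.2 °C


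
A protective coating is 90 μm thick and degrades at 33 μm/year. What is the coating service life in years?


Service life = thickness / degradation rate
Life = 90 / 33 = 2.7 years

2.7 years


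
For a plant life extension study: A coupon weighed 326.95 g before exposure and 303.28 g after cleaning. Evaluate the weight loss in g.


Weight loss = initial − final
WL = 326.95 − 303.28 = 23.67 g

23.67 g


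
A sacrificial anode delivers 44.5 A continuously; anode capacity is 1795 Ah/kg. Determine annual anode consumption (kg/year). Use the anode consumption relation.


Annual consumption = current * hours per year / capacity
Rate = 44.5 * 8760 / 1795 = 217.2 kg/year

217.2 kg/year


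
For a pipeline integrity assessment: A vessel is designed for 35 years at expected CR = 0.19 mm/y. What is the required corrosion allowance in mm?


Corrosion allowance = CR × design life
CA = 0.19 * 35 = 6.65 mm

6.65 mm


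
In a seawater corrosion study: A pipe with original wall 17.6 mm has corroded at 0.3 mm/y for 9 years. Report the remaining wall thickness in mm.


Remaining wall = original − CR × time
t = 17.6 − 0.3*9 = 17.6 − 2.7 = 14.9 mm

14.9 mm


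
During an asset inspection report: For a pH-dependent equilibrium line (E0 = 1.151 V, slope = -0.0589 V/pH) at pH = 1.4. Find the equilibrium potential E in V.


Apply the Pourbaix line equation: E = E0 + slope*pH
E = 1.151 + (-0.0589)*1.4 = 1.151 + (-0.08246) = 1.06854 V
Rounded to 3 decimal places: E = 1.069 V

1.069 V


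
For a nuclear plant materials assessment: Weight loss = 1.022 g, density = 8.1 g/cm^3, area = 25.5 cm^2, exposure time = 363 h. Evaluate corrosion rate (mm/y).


Apply the mm/y weight-loss relation: CR = 87600 * W / (D * A * T)
Numerator: 87600 * 1.022 = 89527.2
Denominator: 8.1 * 25.5 * 363 = 74977.65
CR = 89527.2 / 74977.65 = 1.194052 mm/y

1.194052 mm/y


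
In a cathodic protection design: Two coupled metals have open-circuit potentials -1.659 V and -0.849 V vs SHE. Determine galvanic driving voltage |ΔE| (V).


Driving voltage is the absolute potential difference.
|ΔE| = |-1.659 − (-0.849)| = 0.81 V

0.81 V


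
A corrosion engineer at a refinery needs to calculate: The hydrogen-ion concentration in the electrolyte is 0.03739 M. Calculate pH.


pH = −log10[H+]
pH = −log10(0.03739) = 1.43

1.43


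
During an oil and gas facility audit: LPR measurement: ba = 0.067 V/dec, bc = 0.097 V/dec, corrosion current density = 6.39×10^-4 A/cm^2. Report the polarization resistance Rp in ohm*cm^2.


Apply the Stern-Geary equation: Rp = ba*bc / (2.303*icorr*(ba+bc))
ba*bc = 0.067*0.097 = 0.006499
ba+bc = 0.164; 2.303*icorr*(ba+bc) = 2.303*6.39×10^-4*0.164 = 2.4134519×10^-4
Rp = 0.006499 / 2.4134519×10^-4 = 26.93 ohm*cm^2

26.93 ohm*cm^2


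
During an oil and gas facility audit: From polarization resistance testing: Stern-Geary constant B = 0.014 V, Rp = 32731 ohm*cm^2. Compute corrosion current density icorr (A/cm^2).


Apply the Stern-Geary relation: icorr = B / Rp
icorr = 0.014 / 32731 = 4.277×10^-7 A/cm^2

4.277×10^-7 A/cm^2


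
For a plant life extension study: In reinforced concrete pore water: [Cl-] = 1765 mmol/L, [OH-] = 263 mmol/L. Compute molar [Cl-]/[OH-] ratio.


Threshold parameter = [Cl-] / [OH-] (molar basis; both in mmol/L, so units cancel)
Ratio = 1765 / 263 = 6.71

6.71


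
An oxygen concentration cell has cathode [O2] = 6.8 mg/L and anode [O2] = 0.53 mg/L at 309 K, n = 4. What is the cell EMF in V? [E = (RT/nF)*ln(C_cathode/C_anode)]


Apply the Nernst concentration-cell relation: E = (RT/nF)*ln(C_cathode/C_anode)
RT/nF = 8.314*309/(4*96485) = 0.00665654 V
ln(6.8/0.53) = 2.5518
E = 0.00665654 * 2.5518 = 0.01699 V

0.01699 V


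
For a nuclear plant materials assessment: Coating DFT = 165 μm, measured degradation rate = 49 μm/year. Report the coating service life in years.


Service life = thickness / degradation rate
Life = 165 / 49 = 3.4 years

3.4 years


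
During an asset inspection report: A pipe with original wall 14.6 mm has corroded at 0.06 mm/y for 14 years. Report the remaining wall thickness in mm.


Remaining wall = original − CR × time
t = 14.6 − 0.06*14 = 14.6 − 0.84 = 13.76 mm

13.76 mm


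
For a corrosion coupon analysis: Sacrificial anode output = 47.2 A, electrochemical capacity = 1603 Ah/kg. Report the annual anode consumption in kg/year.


Annual consumption = current * hours per year / capacity
Rate = 47.2 * 8760 / 1603 = 257.9 kg/year

257.9 kg/year


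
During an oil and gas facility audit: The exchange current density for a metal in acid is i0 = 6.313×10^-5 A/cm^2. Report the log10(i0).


i0 = 6.313×10^-5 A/cm^2
log10(i0) = -4.2

-4.2


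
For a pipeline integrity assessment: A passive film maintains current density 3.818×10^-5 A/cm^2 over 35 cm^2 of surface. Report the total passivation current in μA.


I = i_pass * A, then convert A → μA (×10^6)
I = 3.818×10^-5 * 35 * 10^6 = 1336.3 μA

1336.3 μA


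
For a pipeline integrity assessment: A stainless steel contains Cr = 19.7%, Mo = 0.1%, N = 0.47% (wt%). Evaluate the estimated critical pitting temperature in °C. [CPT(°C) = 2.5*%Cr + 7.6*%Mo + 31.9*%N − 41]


Apply the ASTM G48 empirical CPT estimate: CPT(°C) = 2.5*%Cr + 7.6*%Mo + 31.9*%N − 41
2.5*19.7 = 49.25; 7.6*0.1 = 0.76; 31.9*0.47 = 14.993
CPT = 49.25 + 0.76 + 14.993 − 41 = 24.003 °C
Rounded to 0.1 °C: CPT ≈ 24.0 °C

24.0 °C


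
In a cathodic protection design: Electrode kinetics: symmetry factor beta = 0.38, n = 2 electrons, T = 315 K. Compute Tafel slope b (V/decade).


Apply the Tafel slope relation: b = 2.303*R*T/(beta*n*F)
Numerator: 2.303 * 8.314 * 315 = 6031.35
Denominator: 0.38 * 2 * 96485 = 73328.6
b = 6031.35 / 73328.6 = 0.082 V/decade

0.082 V/decade


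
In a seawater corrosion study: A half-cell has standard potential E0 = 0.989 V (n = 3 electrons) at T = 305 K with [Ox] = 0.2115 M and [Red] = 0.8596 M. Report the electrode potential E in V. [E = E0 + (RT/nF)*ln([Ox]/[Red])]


Apply the Nernst equation: E = E0 + (RT/nF)*ln([Ox]/[Red])
Step 1: RT/nF = 8.314*305/(3*96485) = 0.0087605 V
Step 2: [Ox]/[Red] = 0.2115/0.8596 = 0.246045
Step 3: ln(0.246045) = -1.402241
Step 4: correction = 0.0087605 * -1.402241 = -0.012 V
E = 0.989 + -0.012 = 0.977 V

0.977 V


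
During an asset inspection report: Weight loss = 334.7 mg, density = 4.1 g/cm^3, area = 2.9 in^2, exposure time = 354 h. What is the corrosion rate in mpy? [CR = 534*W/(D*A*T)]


Apply the mpy weight-loss relation: CR = 534 * W / (D * A * T)
Numerator: 534 * 334.7 = 178729.8
Denominator: 4.1 * 2.9 * 354 = 4209.06
CR = 178729.8 / 4209.06 = 42.463 mpy

42.463 mpy


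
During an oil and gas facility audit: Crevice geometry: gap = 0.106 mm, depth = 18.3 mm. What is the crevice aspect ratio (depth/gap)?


Aspect ratio = depth / gap
Ratio = 18.3 / 0.106 = 172.6

172.6


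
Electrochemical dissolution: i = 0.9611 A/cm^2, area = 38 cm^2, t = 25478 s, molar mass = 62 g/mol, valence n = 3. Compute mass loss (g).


Apply Faraday's law: m = i*A*t*M / (n*F)
Total charge passed Q = i*A*t = 0.9611*38*25478 = 930502.4204 C
m = Q*M/(n*F) = 930502.4204*62/(3*96485) = 199.30956 g

199.30956 g


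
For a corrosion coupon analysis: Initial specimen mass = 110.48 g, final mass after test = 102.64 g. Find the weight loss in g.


Weight loss = initial − final
WL = 110.48 − 102.64 = 7.84 g

7.84 g


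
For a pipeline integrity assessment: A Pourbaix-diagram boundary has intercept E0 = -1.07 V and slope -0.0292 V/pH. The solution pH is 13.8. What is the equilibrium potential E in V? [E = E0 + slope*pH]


Apply the Pourbaix line equation: E = E0 + slope*pH
E = -1.07 + (-0.0292)*13.8 = -1.07 + (-0.40296) = -1.47296 V
Rounded to 4 decimal places: E = -1.4730 V

-1.4730 V


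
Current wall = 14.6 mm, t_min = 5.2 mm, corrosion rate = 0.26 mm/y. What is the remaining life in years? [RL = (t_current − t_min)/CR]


Apply the remaining-life relation: RL = (t_current − t_min) / CR
RL = (14.6 − 5.2) / 0.26 = 9.4 / 0.26 = 36.2 years

36.2 years


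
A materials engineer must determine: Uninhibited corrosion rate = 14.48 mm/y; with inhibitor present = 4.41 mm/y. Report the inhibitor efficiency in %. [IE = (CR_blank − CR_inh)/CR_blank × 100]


Apply the inhibitor-efficiency definition: IE = (CR_blank − CR_inh)/CR_blank × 100
IE = (14.48 − 4.41) / 14.48 × 100
IE = 10.07 / 14.48 × 100 = 69.5 %

69.5 %


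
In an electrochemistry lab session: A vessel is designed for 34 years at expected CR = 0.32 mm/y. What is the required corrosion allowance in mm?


Corrosion allowance = CR × design life
CA = 0.32 * 34 = 10.88 mm

10.88 mm


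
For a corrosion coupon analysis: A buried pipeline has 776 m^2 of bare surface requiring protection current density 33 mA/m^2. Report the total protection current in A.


I = area * current density, then convert mA → A (÷1000)
I = 776 * 33 / 1000 = 25.61 A

25.61 A


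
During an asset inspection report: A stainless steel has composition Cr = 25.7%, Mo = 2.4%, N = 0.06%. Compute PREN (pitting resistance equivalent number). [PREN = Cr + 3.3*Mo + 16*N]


Apply the PREN formula: PREN = Cr + 3.3*Mo + 16*N
PREN = 25.7 + 3.3*2.4 + 16*0.06
PREN = 25.7 + 7.92 + 0.96 = 34.58

34.58


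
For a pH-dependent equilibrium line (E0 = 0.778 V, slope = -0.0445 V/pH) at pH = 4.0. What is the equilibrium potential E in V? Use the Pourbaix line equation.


Apply the Pourbaix line equation: E = E0 + slope*pH
E = 0.778 + (-0.0445)*4.0 = 0.778 + (-0.178) = 0.6 V
Rounded to 3 decimal places: E = 0.600 V

0.600 V


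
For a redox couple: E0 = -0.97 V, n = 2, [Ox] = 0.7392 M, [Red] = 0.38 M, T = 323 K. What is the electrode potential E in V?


Apply the Nernst equation: E = E0 + (RT/nF)*ln([Ox]/[Red])
Step 1: RT/nF = 8.314*323/(2*96485) = 0.01391627 V
Step 2: [Ox]/[Red] = 0.7392/0.38 = 1.945263
Step 3: ln(1.945263) = 0.665397
Step 4: correction = 0.01391627 * 0.665397 = 0.009 V
E = -0.97 + 0.009 = -0.961 V

-0.961 V


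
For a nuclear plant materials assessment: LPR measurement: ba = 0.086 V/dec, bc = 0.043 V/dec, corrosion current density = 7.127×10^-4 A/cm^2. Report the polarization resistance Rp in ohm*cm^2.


Apply the Stern-Geary equation: Rp = ba*bc / (2.303*icorr*(ba+bc))
ba*bc = 0.086*0.043 = 0.003698
ba+bc = 0.129; 2.303*icorr*(ba+bc) = 2.303*7.127×10^-4*0.129 = 2.117339×10^-4
Rp = 0.003698 / 2.117339×10^-4 = 17.5 ohm*cm^2

17.5 ohm*cm^2


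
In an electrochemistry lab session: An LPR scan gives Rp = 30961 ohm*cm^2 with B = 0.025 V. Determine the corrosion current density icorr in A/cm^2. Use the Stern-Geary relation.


Apply the Stern-Geary relation: icorr = B / Rp
icorr = 0.025 / 30961 = 8.075×10^-7 A/cm^2

8.075×10^-7 A/cm^2


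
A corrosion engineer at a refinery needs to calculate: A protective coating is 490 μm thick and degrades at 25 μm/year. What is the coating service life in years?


Service life = thickness / degradation rate
Life = 490 / 25 = 19.6 years

19.6 years


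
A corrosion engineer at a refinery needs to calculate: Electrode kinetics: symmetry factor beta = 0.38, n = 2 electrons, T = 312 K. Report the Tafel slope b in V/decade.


Apply the Tafel slope relation: b = 2.303*R*T/(beta*n*F)
Numerator: 2.303 * 8.314 * 312 = 5973.91
Denominator: 0.38 * 2 * 96485 = 73328.6
b = 5973.91 / 73328.6 = 0.0815 V/decade

0.0815 V/decade


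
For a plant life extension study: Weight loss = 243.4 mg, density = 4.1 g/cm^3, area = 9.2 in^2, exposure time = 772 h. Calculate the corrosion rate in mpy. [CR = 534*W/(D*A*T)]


Apply the mpy weight-loss relation: CR = 534 * W / (D * A * T)
Numerator: 534 * 243.4 = 129975.6
Denominator: 4.1 * 9.2 * 772 = 29119.84
CR = 129975.6 / 29119.84 = 4.4635 mpy

4.4635 mpy


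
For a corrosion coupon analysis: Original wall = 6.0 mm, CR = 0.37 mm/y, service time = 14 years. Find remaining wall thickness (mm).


Remaining wall = original − CR × time
t = 6.0 − 0.37*14 = 6.0 − 5.18 = 0.82 mm

0.82 mm


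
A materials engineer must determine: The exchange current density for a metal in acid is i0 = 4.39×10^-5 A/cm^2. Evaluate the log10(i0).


i0 = 4.39×10^-5 A/cm^2
log10(i0) = -4.358

-4.358


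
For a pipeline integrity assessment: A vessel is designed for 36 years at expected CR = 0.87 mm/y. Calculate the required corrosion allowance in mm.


Corrosion allowance = CR × design life
CA = 0.87 * 36 = 31.32 mm

31.32 mm


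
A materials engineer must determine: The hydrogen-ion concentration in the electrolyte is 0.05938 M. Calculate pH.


pH = −log10[H+]
pH = −log10(0.05938) = 1.23

1.23


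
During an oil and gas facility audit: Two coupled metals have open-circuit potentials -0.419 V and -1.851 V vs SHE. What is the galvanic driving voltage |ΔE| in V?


Driving voltage is the absolute potential difference.
|ΔE| = |-0.419 − (-1.851)| = 1.432 V

1.432 V


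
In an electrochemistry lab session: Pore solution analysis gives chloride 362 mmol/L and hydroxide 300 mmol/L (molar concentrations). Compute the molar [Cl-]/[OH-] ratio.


Threshold parameter = [Cl-] / [OH-] (molar basis; both in mmol/L, so units cancel)
Ratio = 362 / 300 = 1.21

1.21


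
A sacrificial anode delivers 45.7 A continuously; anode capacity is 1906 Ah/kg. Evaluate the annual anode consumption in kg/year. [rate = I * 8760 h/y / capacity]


Annual consumption = current * hours per year / capacity
Rate = 45.7 * 8760 / 1906 = 210.0 kg/year

210.0 kg/year


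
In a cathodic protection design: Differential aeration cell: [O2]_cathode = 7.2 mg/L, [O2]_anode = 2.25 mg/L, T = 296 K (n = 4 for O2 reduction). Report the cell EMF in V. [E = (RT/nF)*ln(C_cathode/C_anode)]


Apply the Nernst concentration-cell relation: E = (RT/nF)*ln(C_cathode/C_anode)
RT/nF = 8.314*296/(4*96485) = 0.00637649 V
ln(7.2/2.25) = 1.16315
E = 0.00637649 * 1.16315 = 0.00742 V

0.00742 V


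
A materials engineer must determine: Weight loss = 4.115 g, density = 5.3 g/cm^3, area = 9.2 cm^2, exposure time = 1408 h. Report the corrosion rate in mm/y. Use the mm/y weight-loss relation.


Apply the mm/y weight-loss relation: CR = 87600 * W / (D * A * T)
Numerator: 87600 * 4.115 = 360474.0
Denominator: 5.3 * 9.2 * 1408 = 68654.08
CR = 360474.0 / 68654.08 = 5.2506 mm/y

5.2506 mm/y


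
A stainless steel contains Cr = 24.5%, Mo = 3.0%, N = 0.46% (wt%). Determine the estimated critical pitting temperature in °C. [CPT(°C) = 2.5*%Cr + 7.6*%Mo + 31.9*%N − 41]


Apply the ASTM G48 empirical CPT estimate: CPT(°C) = 2.5*%Cr + 7.6*%Mo + 31.9*%N − 41
2.5*24.5 = 61.25; 7.6*3.0 = 22.8; 31.9*0.46 = 14.674
CPT = 61.25 + 22.8 + 14.674 − 41 = 57.724 °C
Rounded to 0.1 °C: CPT ≈ 57.7 °C

57.7 °C


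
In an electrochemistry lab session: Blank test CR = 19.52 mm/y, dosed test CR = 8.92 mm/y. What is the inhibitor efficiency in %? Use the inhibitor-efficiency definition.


Apply the inhibitor-efficiency definition: IE = (CR_blank − CR_inh)/CR_blank × 100
IE = (19.52 − 8.92) / 19.52 × 100
IE = 10.6 / 19.52 × 100 = 54.3 %

54.3 %


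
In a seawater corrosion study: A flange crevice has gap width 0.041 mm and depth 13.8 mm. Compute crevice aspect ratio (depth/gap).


Aspect ratio = depth / gap
Ratio = 13.8 / 0.041 = 336.6

336.6


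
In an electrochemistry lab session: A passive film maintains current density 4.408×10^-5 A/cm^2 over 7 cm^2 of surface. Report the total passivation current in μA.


I = i_pass * A, then convert A → μA (×10^6)
I = 4.408×10^-5 * 7 * 10^6 = 308.56 μA

308.56 μA


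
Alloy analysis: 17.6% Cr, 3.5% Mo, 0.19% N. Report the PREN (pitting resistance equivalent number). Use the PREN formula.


Apply the PREN formula: PREN = Cr + 3.3*Mo + 16*N
PREN = 17.6 + 3.3*3.5 + 16*0.19
PREN = 17.6 + 11.55 + 3.04 = 32.19

32.19


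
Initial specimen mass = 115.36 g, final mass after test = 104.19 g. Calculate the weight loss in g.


Weight loss = initial − final
WL = 115.36 − 104.19 = 11.17 g

11.17 g


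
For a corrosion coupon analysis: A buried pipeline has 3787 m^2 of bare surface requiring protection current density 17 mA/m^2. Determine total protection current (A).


I = area * current density, then convert mA → A (÷1000)
I = 3787 * 17 / 1000 = 64.38 A

64.38 A


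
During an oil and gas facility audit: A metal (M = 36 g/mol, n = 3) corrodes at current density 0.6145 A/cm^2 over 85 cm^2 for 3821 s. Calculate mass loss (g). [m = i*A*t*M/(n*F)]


Apply Faraday's law: m = i*A*t*M / (n*F)
Total charge passed Q = i*A*t = 0.6145*85*3821 = 199580.3825 C
m = Q*M/(n*F) = 199580.3825*36/(3*96485) = 24.82214 g

24.82214 g


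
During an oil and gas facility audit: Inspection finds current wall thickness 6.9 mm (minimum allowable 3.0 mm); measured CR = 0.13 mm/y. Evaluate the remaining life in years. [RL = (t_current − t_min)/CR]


Apply the remaining-life relation: RL = (t_current − t_min) / CR
RL = (6.9 − 3.0) / 0.13 = 3.9 / 0.13 = 30.0 years

30.0 years


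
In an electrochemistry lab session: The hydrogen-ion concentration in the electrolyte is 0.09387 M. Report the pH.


pH = −log10[H+]
pH = −log10(0.09387) = 1.03

1.03


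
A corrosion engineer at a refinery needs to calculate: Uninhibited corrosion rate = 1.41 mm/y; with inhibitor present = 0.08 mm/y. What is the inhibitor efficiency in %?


Apply the inhibitor-efficiency definition: IE = (CR_blank − CR_inh)/CR_blank × 100
IE = (1.41 − 0.08) / 1.41 × 100
IE = 1.33 / 1.41 × 100 = 94.3 %

94.3 %


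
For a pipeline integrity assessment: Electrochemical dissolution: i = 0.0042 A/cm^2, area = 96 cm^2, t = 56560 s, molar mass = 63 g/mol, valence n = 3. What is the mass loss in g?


Apply Faraday's law: m = i*A*t*M / (n*F)
Total charge passed Q = i*A*t = 0.0042*96*56560 = 22804.992 C
m = Q*M/(n*F) = 22804.992*63/(3*96485) = 4.964 g

4.964 g


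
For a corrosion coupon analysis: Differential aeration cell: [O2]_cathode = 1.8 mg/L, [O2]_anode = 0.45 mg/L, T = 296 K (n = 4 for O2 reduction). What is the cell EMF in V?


Apply the Nernst concentration-cell relation: E = (RT/nF)*ln(C_cathode/C_anode)
RT/nF = 8.314*296/(4*96485) = 0.00637649 V
ln(1.8/0.45) = 1.38629
E = 0.00637649 * 1.38629 = 0.00884 V

0.00884 V


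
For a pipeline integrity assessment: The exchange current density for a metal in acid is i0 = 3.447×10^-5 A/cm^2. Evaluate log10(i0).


i0 = 3.447×10^-5 A/cm^2
log10(i0) = -4.463

-4.463


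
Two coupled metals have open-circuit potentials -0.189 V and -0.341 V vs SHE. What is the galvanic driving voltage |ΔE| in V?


Driving voltage is the absolute potential difference.
|ΔE| = |-0.189 − (-0.341)| = 0.152 V

0.152 V


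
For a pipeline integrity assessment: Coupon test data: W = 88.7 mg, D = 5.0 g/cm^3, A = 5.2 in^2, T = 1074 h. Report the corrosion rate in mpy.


Apply the mpy weight-loss relation: CR = 534 * W / (D * A * T)
Numerator: 534 * 88.7 = 47365.8
Denominator: 5.0 * 5.2 * 1074 = 27924.0
CR = 47365.8 / 27924.0 = 1.696 mpy

1.696 mpy


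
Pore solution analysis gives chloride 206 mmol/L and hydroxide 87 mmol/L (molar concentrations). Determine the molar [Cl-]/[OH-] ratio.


Threshold parameter = [Cl-] / [OH-] (molar basis; both in mmol/L, so units cancel)
Ratio = 206 / 87 = 2.37

2.37


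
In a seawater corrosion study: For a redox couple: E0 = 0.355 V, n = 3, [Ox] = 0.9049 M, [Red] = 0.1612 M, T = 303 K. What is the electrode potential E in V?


Apply the Nernst equation: E = E0 + (RT/nF)*ln([Ox]/[Red])
Step 1: RT/nF = 8.314*303/(3*96485) = 0.00870305 V
Step 2: [Ox]/[Red] = 0.9049/0.1612 = 5.613524
Step 3: ln(5.613524) = 1.725179
Step 4: correction = 0.00870305 * 1.725179 = 0.015 V
E = 0.355 + 0.015 = 0.37 V

0.37 V


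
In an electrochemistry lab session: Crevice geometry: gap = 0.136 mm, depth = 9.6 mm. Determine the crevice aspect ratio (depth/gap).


Aspect ratio = depth / gap
Ratio = 9.6 / 0.136 = 70.6

70.6


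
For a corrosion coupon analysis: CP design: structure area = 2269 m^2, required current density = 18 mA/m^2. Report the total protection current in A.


I = area * current density, then convert mA → A (÷1000)
I = 2269 * 18 / 1000 = 40.84 A

40.84 A


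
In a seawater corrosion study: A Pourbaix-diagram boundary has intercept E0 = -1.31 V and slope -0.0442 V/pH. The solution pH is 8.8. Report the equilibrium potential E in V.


Apply the Pourbaix line equation: E = E0 + slope*pH
E = -1.31 + (-0.0442)*8.8 = -1.31 + (-0.38896) = -1.69896 V
Rounded to 4 decimal places: E = -1.6990 V

-1.6990 V


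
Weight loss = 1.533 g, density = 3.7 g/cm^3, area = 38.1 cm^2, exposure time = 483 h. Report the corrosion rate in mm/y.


Apply the mm/y weight-loss relation: CR = 87600 * W / (D * A * T)
Numerator: 87600 * 1.533 = 134290.8
Denominator: 3.7 * 38.1 * 483 = 68088.51
CR = 134290.8 / 68088.51 = 1.9723 mm/y

1.9723 mm/y


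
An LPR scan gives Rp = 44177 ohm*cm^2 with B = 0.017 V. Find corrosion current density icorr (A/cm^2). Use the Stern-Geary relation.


Apply the Stern-Geary relation: icorr = B / Rp
icorr = 0.017 / 44177 = 3.848×10^-7 A/cm^2

3.848×10^-7 A/cm^2


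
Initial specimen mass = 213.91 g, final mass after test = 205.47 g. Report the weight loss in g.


Weight loss = initial − final
WL = 213.91 − 205.47 = 8.44 g

8.44 g


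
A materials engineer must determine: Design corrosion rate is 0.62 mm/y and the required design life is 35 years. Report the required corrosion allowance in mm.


Corrosion allowance = CR × design life
CA = 0.62 * 35 = 21.7 mm

21.7 mm


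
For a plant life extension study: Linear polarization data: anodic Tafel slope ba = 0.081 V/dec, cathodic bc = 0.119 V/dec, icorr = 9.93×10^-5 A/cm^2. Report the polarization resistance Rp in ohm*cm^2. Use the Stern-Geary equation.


Apply the Stern-Geary equation: Rp = ba*bc / (2.303*icorr*(ba+bc))
ba*bc = 0.081*0.119 = 0.009639
ba+bc = 0.2; 2.303*icorr*(ba+bc) = 2.303*9.93×10^-5*0.2 = 4.573758×10^-5
Rp = 0.009639 / 4.573758×10^-5 = 210.75 ohm*cm^2

210.75 ohm*cm^2


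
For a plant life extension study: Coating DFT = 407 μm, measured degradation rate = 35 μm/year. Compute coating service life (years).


Service life = thickness / degradation rate
Life = 407 / 35 = 11.6 years

11.6 years


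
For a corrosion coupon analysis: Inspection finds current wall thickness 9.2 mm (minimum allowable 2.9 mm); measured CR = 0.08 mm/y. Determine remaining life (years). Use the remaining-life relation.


Apply the remaining-life relation: RL = (t_current − t_min) / CR
RL = (9.2 − 2.9) / 0.08 = 6.3 / 0.08 = 78.8 years

78.8 years


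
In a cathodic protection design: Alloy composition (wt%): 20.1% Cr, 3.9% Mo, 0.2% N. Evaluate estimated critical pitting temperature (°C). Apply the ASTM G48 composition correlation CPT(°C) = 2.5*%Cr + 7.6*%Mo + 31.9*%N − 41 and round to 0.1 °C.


Apply the ASTM G48 empirical CPT estimate: CPT(°C) = 2.5*%Cr + 7.6*%Mo + 31.9*%N − 41
2.5*20.1 = 50.25; 7.6*3.9 = 29.64; 31.9*0.2 = 6.38
CPT = 50.25 + 29.64 + 6.38 − 41 = 45.27 °C
Rounded to 0.1 °C: CPT ≈ 45.3 °C

45.3 °C


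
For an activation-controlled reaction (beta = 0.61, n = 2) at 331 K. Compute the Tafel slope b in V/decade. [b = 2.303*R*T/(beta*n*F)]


Apply the Tafel slope relation: b = 2.303*R*T/(beta*n*F)
Numerator: 2.303 * 8.314 * 331 = 6337.7
Denominator: 0.61 * 2 * 96485 = 117711.7
b = 6337.7 / 117711.7 = 0.054 V/decade

0.054 V/decade


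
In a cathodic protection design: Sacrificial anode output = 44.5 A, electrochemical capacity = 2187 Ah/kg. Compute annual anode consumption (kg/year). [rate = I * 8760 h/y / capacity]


Annual consumption = current * hours per year / capacity
Rate = 44.5 * 8760 / 2187 = 178.2 kg/year

178.2 kg/year


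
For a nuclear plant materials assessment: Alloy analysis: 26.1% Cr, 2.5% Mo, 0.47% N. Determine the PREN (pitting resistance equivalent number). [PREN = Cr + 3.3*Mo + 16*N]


Apply the PREN formula: PREN = Cr + 3.3*Mo + 16*N
PREN = 26.1 + 3.3*2.5 + 16*0.47
PREN = 26.1 + 8.25 + 7.52 = 41.87

41.87


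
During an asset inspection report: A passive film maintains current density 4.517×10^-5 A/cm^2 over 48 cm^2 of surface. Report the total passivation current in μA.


I = i_pass * A, then convert A → μA (×10^6)
I = 4.517×10^-5 * 48 * 10^6 = 2168.16 μA

2168.16 μA


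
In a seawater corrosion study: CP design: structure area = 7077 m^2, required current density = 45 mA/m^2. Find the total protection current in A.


I = area * current density, then convert mA → A (÷1000)
I = 7077 * 45 / 1000 = 318.47 A

318.47 A


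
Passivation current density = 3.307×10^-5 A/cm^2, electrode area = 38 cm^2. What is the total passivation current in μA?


I = i_pass * A, then convert A → μA (×10^6)
I = 3.307×10^-5 * 38 * 10^6 = 1256.66 μA

1256.66 μA


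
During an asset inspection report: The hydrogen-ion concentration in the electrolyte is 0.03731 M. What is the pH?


pH = −log10[H+]
pH = −log10(0.03731) = 1.43

1.43


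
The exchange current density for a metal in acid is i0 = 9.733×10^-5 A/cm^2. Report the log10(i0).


i0 = 9.733×10^-5 A/cm^2
log10(i0) = -4.012

-4.012


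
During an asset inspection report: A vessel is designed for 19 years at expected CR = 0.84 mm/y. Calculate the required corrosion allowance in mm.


Corrosion allowance = CR × design life
CA = 0.84 * 19 = 15.96 mm

15.96 mm


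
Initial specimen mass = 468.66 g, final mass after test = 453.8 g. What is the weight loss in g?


Weight loss = initial − final
WL = 468.66 − 453.8 = 14.86 g

14.86 g


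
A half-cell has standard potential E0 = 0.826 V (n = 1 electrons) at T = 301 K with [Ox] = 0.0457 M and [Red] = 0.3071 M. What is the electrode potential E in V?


Apply the Nernst equation: E = E0 + (RT/nF)*ln([Ox]/[Red])
Step 1: RT/nF = 8.314*301/(1*96485) = 0.02593682 V
Step 2: [Ox]/[Red] = 0.0457/0.3071 = 0.148811
Step 3: ln(0.148811) = -1.905078
Step 4: correction = 0.02593682 * -1.905078 = -0.049 V
E = 0.826 + -0.049 = 0.777 V

0.777 V


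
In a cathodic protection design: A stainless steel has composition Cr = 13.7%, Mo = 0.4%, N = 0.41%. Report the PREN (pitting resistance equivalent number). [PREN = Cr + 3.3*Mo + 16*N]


Apply the PREN formula: PREN = Cr + 3.3*Mo + 16*N
PREN = 13.7 + 3.3*0.4 + 16*0.41
PREN = 13.7 + 1.32 + 6.56 = 21.58

21.58


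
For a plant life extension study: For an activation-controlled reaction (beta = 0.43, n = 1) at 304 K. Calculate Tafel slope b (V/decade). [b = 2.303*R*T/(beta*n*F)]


Apply the Tafel slope relation: b = 2.303*R*T/(beta*n*F)
Numerator: 2.303 * 8.314 * 304 = 5820.73
Denominator: 0.43 * 1 * 96485 = 41488.55
b = 5820.73 / 41488.55 = 0.14 V/decade

0.14 V/decade


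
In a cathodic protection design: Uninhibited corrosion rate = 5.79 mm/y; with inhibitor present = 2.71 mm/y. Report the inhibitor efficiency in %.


Apply the inhibitor-efficiency definition: IE = (CR_blank − CR_inh)/CR_blank × 100
IE = (5.79 − 2.71) / 5.79 × 100
IE = 3.08 / 5.79 × 100 = 53.2 %

53.2 %


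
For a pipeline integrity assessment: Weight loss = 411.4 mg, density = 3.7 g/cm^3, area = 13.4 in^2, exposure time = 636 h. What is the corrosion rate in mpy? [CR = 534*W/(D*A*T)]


Apply the mpy weight-loss relation: CR = 534 * W / (D * A * T)
Numerator: 534 * 411.4 = 219687.6
Denominator: 3.7 * 13.4 * 636 = 31532.88
CR = 219687.6 / 31532.88 = 6.9669 mpy

6.9669 mpy


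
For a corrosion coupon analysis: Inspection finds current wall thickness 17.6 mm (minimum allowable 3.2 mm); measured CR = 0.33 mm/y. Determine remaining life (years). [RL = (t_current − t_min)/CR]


Apply the remaining-life relation: RL = (t_current − t_min) / CR
RL = (17.6 − 3.2) / 0.33 = 14.4 / 0.33 = 43.6 years

43.6 years


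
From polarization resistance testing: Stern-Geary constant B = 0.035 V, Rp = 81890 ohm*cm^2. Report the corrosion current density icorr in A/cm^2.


Apply the Stern-Geary relation: icorr = B / Rp
icorr = 0.035 / 81890 = 4.274×10^-7 A/cm^2

4.274×10^-7 A/cm^2


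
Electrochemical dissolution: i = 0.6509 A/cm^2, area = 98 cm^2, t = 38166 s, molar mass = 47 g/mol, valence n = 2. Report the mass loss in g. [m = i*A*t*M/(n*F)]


Apply Faraday's law: m = i*A*t*M / (n*F)
Total charge passed Q = i*A*t = 0.6509*98*38166 = 2434540.4412 C
m = Q*M/(n*F) = 2434540.4412*47/(2*96485) = 592.9595 g

592.9595 g


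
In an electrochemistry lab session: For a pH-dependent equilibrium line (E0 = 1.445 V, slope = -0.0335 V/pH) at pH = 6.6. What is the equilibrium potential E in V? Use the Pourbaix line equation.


Apply the Pourbaix line equation: E = E0 + slope*pH
E = 1.445 + (-0.0335)*6.6 = 1.445 + (-0.2211) = 1.2239 V
Rounded to 4 decimal places: E = 1.2239 V

1.2239 V


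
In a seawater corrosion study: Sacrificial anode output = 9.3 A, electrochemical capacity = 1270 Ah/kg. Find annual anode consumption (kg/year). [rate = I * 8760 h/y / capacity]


Annual consumption = current * hours per year / capacity
Rate = 9.3 * 8760 / 1270 = 64.1 kg/year

64.1 kg/year


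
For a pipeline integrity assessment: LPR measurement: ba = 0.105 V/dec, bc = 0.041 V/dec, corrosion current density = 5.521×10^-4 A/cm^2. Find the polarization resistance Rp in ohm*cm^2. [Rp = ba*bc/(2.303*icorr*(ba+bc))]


Apply the Stern-Geary equation: Rp = ba*bc / (2.303*icorr*(ba+bc))
ba*bc = 0.105*0.041 = 0.004305
ba+bc = 0.146; 2.303*icorr*(ba+bc) = 2.303*5.521×10^-4*0.146 = 1.85637×10^-4
Rp = 0.004305 / 1.85637×10^-4 = 23.19 ohm*cm^2

23.19 ohm*cm^2


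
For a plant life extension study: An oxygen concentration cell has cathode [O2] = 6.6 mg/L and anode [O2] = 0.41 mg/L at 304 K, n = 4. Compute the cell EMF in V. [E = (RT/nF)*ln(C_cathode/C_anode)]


Apply the Nernst concentration-cell relation: E = (RT/nF)*ln(C_cathode/C_anode)
RT/nF = 8.314*304/(4*96485) = 0.00654883 V
ln(6.6/0.41) = 2.77867
E = 0.00654883 * 2.77867 = 0.0182 V

0.0182 V


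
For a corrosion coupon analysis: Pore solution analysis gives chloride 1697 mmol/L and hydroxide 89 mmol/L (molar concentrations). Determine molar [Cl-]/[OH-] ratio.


Threshold parameter = [Cl-] / [OH-] (molar basis; both in mmol/L, so units cancel)
Ratio = 1697 / 89 = 19.07

19.07


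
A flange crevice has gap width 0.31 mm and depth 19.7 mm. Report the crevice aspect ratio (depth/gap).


Aspect ratio = depth / gap
Ratio = 19.7 / 0.31 = 63.5

63.5


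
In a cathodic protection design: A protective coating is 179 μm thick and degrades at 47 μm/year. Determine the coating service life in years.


Service life = thickness / degradation rate
Life = 179 / 47 = 3.8 years

3.8 years


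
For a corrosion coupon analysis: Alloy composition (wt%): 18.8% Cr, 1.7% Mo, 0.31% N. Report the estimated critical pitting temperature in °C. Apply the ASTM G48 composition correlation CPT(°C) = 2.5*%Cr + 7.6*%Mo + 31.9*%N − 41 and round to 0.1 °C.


Apply the ASTM G48 empirical CPT estimate: CPT(°C) = 2.5*%Cr + 7.6*%Mo + 31.9*%N − 41
2.5*18.8 = 47; 7.6*1.7 = 12.92; 31.9*0.31 = 9.889
CPT = 47 + 12.92 + 9.889 − 41 = 28.809 °C
Rounded to 0.1 °C: CPT ≈ 28.8 °C

28.8 °C


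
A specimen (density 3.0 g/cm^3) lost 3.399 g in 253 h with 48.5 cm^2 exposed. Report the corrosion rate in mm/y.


Apply the mm/y weight-loss relation: CR = 87600 * W / (D * A * T)
Numerator: 87600 * 3.399 = 297752.4
Denominator: 3.0 * 48.5 * 253 = 36811.5
CR = 297752.4 / 36811.5 = 8.0886 mm/y

8.0886 mm/y


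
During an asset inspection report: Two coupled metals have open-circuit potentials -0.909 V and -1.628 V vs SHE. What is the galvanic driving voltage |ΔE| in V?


Driving voltage is the absolute potential difference.
|ΔE| = |-0.909 − (-1.628)| = 0.719 V

0.719 V


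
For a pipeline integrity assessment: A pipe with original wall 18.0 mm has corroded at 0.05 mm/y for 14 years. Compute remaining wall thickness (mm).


Remaining wall = original − CR × time
t = 18.0 − 0.05*14 = 18.0 − 0.7 = 17.3 mm

17.3 mm


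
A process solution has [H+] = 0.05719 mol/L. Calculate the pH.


pH = −log10[H+]
pH = −log10(0.05719) = 1.24

1.24


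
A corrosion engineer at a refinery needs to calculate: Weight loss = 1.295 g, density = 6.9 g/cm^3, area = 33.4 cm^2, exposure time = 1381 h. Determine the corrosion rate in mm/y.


Apply the mm/y weight-loss relation: CR = 87600 * W / (D * A * T)
Numerator: 87600 * 1.295 = 113442.0
Denominator: 6.9 * 33.4 * 1381 = 318265.26
CR = 113442.0 / 318265.26 = 0.35644 mm/y

0.35644 mm/y


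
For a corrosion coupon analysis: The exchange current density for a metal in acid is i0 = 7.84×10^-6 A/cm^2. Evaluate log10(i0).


i0 = 7.84×10^-6 A/cm^2
log10(i0) = -5.106

-5.106


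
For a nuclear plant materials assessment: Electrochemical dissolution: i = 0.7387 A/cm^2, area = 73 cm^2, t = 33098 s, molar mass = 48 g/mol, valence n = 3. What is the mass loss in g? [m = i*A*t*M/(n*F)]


Apply Faraday's law: m = i*A*t*M / (n*F)
Total charge passed Q = i*A*t = 0.7387*73*33098 = 1784812.9598 C
m = Q*M/(n*F) = 1784812.9598*48/(3*96485) = 295.974 g

295.974 g


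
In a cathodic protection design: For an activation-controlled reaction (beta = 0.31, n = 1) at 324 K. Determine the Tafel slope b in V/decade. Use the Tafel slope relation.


Apply the Tafel slope relation: b = 2.303*R*T/(beta*n*F)
Numerator: 2.303 * 8.314 * 324 = 6203.67
Denominator: 0.31 * 1 * 96485 = 29910.35
b = 6203.67 / 29910.35 = 0.2074 V/decade

0.2074 V/decade


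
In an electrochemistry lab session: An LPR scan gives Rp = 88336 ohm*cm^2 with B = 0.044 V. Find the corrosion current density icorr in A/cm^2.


Apply the Stern-Geary relation: icorr = B / Rp
icorr = 0.044 / 88336 = 4.981×10^-7 A/cm^2

4.981×10^-7 A/cm^2


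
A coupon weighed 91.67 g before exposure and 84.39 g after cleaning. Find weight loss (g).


Weight loss = initial − final
WL = 91.67 − 84.39 = 7.28 g

7.28 g


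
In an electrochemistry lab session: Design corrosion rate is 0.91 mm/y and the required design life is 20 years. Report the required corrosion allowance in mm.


Corrosion allowance = CR × design life
CA = 0.91 * 20 = 18.2 mm

18.2 mm


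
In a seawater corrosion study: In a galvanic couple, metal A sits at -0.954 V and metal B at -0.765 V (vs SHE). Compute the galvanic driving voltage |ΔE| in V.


Driving voltage is the absolute potential difference.
|ΔE| = |-0.954 − (-0.765)| = 0.189 V

0.189 V


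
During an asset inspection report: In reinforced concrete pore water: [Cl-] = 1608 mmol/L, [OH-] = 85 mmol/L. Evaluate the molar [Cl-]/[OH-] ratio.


Threshold parameter = [Cl-] / [OH-] (molar basis; both in mmol/L, so units cancel)
Ratio = 1608 / 85 = 18.92

18.92


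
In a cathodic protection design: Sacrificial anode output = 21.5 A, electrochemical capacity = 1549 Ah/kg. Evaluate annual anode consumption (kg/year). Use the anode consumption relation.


Annual consumption = current * hours per year / capacity
Rate = 21.5 * 8760 / 1549 = 121.6 kg/year

121.6 kg/year


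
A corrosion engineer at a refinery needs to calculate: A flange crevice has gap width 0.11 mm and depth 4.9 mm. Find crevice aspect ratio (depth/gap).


Aspect ratio = depth / gap
Ratio = 4.9 / 0.11 = 44.5

44.5


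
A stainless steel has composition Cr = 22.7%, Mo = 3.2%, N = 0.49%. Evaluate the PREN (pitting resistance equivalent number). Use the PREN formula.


Apply the PREN formula: PREN = Cr + 3.3*Mo + 16*N
PREN = 22.7 + 3.3*3.2 + 16*0.49
PREN = 22.7 + 10.56 + 7.84 = 41.1

41.1


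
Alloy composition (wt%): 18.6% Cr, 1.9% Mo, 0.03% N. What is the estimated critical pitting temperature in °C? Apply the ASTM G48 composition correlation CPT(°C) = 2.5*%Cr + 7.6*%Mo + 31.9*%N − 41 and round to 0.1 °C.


Apply the ASTM G48 empirical CPT estimate: CPT(°C) = 2.5*%Cr + 7.6*%Mo + 31.9*%N − 41
2.5*18.6 = 46.5; 7.6*1.9 = 14.44; 31.9*0.03 = 0.957
CPT = 46.5 + 14.44 + 0.957 − 41 = 20.897 °C
Rounded to 0.1 °C: CPT ≈ 20.9 °C

20.9 °C


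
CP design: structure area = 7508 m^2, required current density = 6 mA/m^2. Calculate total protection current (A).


I = area * current density, then convert mA → A (÷1000)
I = 7508 * 6 / 1000 = 45.05 A

45.05 A


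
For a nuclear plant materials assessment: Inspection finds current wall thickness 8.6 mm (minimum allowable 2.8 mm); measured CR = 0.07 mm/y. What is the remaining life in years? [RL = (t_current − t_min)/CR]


Apply the remaining-life relation: RL = (t_current − t_min) / CR
RL = (8.6 − 2.8) / 0.07 = 5.8 / 0.07 = 82.9 years

82.9 years


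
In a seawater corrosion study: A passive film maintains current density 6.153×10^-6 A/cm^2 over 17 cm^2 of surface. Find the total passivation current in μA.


I = i_pass * A, then convert A → μA (×10^6)
I = 6.153×10^-6 * 17 * 10^6 = 104.6 μA

104.6 μA


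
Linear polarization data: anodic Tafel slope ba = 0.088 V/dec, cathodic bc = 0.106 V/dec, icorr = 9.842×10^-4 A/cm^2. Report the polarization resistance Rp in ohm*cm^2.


Apply the Stern-Geary equation: Rp = ba*bc / (2.303*icorr*(ba+bc))
ba*bc = 0.088*0.106 = 0.009328
ba+bc = 0.194; 2.303*icorr*(ba+bc) = 2.303*9.842×10^-4*0.194 = 4.3972284×10^-4
Rp = 0.009328 / 4.3972284×10^-4 = 21.2 ohm*cm^2

21.2 ohm*cm^2


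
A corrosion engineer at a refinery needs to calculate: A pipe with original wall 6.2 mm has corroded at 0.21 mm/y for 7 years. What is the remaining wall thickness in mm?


Remaining wall = original − CR × time
t = 6.2 − 0.21*7 = 6.2 − 1.47 = 4.73 mm

4.73 mm


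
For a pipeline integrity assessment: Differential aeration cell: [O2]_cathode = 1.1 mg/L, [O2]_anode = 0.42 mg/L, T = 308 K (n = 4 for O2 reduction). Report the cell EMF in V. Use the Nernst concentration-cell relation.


Apply the Nernst concentration-cell relation: E = (RT/nF)*ln(C_cathode/C_anode)
RT/nF = 8.314*308/(4*96485) = 0.006635 V
ln(1.1/0.42) = 0.96281
E = 0.006635 * 0.96281 = 0.00639 V

0.00639 V
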